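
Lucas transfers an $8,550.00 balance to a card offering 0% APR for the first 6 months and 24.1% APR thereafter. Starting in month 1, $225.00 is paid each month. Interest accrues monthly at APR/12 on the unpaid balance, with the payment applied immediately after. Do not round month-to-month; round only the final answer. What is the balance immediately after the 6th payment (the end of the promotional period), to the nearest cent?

$7,200.00

Promo months 1–6 at r₀ = 0%/12 = 0; months 7+ at r₁ = 24.1%/12 = 0.0200833.
After month 6 (no interest yet): B = $8,550.00 − 6·$225.00 = $7,200.00.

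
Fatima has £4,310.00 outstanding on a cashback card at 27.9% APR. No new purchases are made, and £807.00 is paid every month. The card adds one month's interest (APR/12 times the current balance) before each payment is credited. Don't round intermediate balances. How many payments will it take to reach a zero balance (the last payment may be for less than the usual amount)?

6 months

Monthly rate r = 27.9%/12 = 2.325% = 0.02325.
Recurrence: B ← B·(1+r) − £807.00.
Month 1: interest £100.21; balance after payment £3,603.21.
Month 2: interest £83.77; balance after payment £2,879.98.
Month 3: interest £66.96; balance after payment £2,139.94.
Month 4: interest £49.75; balance after payment £1,382.70.
Month 5: interest £32.15; balance after payment £607.84.
Month 6: interest £14.13; balance after payment £0.00.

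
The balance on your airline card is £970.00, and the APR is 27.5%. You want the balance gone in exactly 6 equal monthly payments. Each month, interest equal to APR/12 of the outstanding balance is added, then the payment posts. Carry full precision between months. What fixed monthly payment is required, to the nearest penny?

£174.88

Monthly rate r = 27.5%/12 = 2.29167% = 0.0229167.
Level-payment amortization: P = B₀·r / (1 − (1+r)^(−n)) = 970.00·0.0229167 / (1 − 1.02292^(−6)).
Denominator 1 − (1+r)^(−6) = 0.127112104.
P = 22.2292 / 0.127112104 ≈ 174.88.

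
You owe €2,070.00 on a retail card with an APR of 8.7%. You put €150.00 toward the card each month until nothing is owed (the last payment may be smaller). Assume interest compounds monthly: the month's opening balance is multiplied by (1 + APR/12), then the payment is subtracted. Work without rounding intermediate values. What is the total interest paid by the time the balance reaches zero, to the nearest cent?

Monthly rate r = 8.7%/12 = 0.725% = 0.00725.
Payoff takes n = ⌈−ln(1 − rB₀/P)/ln(1+r)⌉ = ⌈14.593⌉ = 15 payments; the last is €89.05.
Total paid = 14·€150.00 + €89.05 = €2,189.05.
Total interest = total paid − principal = €2,189.05 − €2,070.00 = €119.05.

€119.05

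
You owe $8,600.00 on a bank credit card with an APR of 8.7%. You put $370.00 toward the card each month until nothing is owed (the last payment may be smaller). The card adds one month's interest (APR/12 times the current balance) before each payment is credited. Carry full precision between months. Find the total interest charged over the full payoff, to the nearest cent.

Monthly rate r = 8.7%/12 = 0.725% = 0.00725.
Payoff takes n = ⌈−ln(1 − rB₀/P)/ln(1+r)⌉ = ⌈25.546⌉ = 26 payments; the last is $202.35.
Total paid = 25·$370.00 + $202.35 = $9,452.35.
Total interest = total paid − principal = $9,452.35 − $8,600.00 = $852.35.

$852.35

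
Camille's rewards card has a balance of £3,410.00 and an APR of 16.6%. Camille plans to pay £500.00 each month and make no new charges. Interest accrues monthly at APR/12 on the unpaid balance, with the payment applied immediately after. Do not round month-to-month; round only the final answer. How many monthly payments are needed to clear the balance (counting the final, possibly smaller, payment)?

Monthly rate r = 16.6%/12 = 1.38333% = 0.0138333.
Recurrence: B ← B·(1+r) − £500.00.
Month 1: interest £47.17; balance after payment £2,957.17.
Month 2: interest £40.91; balance after payment £2,498.08.
Closed form: n = −ln(1 − rB₀/P)/ln(1+r) = −ln(0.90566)/ln(1.01383) ≈ 7.213, so the balance reaches zero during payment 8.

8 months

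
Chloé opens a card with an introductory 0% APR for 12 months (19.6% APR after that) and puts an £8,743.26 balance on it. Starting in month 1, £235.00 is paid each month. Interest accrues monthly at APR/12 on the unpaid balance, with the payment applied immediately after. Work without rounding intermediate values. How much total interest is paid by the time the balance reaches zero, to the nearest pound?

Promo months 1–12 at r₀ = 0%/12 = 0; months 13+ at r₁ = 19.6%/12 = 0.0163333.
After month 12 (no interest yet): B = £8,743.26 − 12·£235.00 = £5,923.26.
Then at r₁ with £235.00/mo: n₂ = −ln(1 − r₁·B/P)/ln(1+r₁) ≈ 32.74 → 33 more payments.
Total paid = 44·£235.00 + £175.19 = £10,515.19; interest = £10,515.19 − £8,743.26 = £1,771.93.

£1,772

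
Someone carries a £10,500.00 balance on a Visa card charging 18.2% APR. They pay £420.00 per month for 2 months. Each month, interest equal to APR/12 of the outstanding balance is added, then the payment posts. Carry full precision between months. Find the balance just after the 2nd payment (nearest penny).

£9,974.55

Monthly rate r = 18.2%/12 = 1.51667% = 0.0151667.
Each month: B ← B·(1+r) − £420.00.
Month 1: interest £159.25; balance after payment £10,239.25.
Month 2: interest £155.30; balance after payment £9,974.55.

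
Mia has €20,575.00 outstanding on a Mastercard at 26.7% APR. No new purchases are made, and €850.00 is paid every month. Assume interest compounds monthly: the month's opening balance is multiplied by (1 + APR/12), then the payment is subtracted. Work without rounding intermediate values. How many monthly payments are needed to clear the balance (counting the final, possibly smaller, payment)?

Monthly rate r = 26.7%/12 = 2.225% = 0.02225.
Recurrence: B ← B·(1+r) − €850.00.
Month 1: interest €457.79; balance after payment €20,182.79.
Month 2: interest €449.07; balance after payment €19,781.86.
Closed form: n = −ln(1 − rB₀/P)/ln(1+r) = −ln(0.46142)/ln(1.02225) ≈ 35.147, so the balance reaches zero during payment 36.

36 months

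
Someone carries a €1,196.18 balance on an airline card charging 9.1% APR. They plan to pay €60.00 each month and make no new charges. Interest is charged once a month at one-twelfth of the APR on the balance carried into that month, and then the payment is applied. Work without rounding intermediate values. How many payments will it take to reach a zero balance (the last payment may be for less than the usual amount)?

Monthly rate r = 9.1%/12 = 0.758333% = 0.00758333.
Recurrence: B ← B·(1+r) − €60.00.
Month 1: interest €9.07; balance after payment €1,145.25.
Month 2: interest €8.68; balance after payment €1,093.94.
Closed form: n = −ln(1 − rB₀/P)/ln(1+r) = −ln(0.84882)/ln(1.00758) ≈ 21.697, so the balance reaches zero during payment 22.

22 payments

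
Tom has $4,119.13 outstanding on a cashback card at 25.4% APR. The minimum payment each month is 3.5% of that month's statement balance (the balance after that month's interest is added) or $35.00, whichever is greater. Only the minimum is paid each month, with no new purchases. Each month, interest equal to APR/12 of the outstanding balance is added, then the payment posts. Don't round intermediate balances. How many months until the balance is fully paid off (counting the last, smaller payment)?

Monthly rate r = 25.4%/12 = 2.11667% = 0.0211667.
While 3.5% of the post-interest balance exceeds $35.00, each month B ← (B·(1+r))·(1 − 0.035), i.e. B shrinks by the factor (1+r)·0.965 = 0.98543.
This holds for months 1–98. Entering month 99 the balance is $977.13; 3.5% of the post-interest balance is now below $35.00, so the flat $35.00 minimum applies from here.
From month 99 a fixed $35.00 at rate r clears $977.13 in 43 more payments. Total: 98 + 43 = 141 months.

141 months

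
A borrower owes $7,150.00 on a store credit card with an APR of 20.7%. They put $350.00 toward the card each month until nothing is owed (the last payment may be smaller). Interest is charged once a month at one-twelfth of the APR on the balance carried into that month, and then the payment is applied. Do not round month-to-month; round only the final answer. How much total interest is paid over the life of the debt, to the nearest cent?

Monthly rate r = 20.7%/12 = 1.725% = 0.01725.
Payoff takes n = ⌈−ln(1 − rB₀/P)/ln(1+r)⌉ = ⌈25.403⌉ = 26 payments; the last is $141.89.
Total paid = 25·$350.00 + $141.89 = $8,891.89.
Total interest = total paid − principal = $8,891.89 − $7,150.00 = $1,741.89.

$1,741.89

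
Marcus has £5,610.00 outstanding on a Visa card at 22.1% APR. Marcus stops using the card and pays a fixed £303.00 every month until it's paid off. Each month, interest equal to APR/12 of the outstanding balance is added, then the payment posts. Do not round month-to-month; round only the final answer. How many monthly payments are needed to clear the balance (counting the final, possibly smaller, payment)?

Monthly rate r = 22.1%/12 = 1.84167% = 0.0184167.
Recurrence: B ← B·(1+r) − £303.00.
Month 1: interest £103.32; balance after payment £5,410.32.
Month 2: interest £99.64; balance after payment £5,206.96.
Closed form: n = −ln(1 − rB₀/P)/ln(1+r) = −ln(0.65902)/ln(1.01842) ≈ 22.851, so the balance reaches zero during payment 23.

23 payments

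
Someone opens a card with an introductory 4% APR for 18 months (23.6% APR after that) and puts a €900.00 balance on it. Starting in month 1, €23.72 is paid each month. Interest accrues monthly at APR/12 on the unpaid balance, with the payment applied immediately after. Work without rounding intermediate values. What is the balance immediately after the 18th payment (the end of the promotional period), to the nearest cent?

€516.28

Promo months 1–18 at r₀ = 4%/12 = 0.00333333; months 19+ at r₁ = 23.6%/12 = 0.0196667.
After month 18: iterate B ← B·(1+r₀) − €23.72 for 18 months → €516.28.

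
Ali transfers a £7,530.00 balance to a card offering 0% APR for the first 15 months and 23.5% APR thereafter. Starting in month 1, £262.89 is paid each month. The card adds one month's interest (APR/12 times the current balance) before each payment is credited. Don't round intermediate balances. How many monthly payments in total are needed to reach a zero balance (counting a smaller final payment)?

Promo months 1–15 at r₀ = 0%/12 = 0; months 16+ at r₁ = 23.5%/12 = 0.0195833.
After month 15 (no interest yet): B = £7,530.00 − 15·£262.89 = £3,586.65.
Then at r₁ with £262.89/mo: n₂ = −ln(1 − r₁·B/P)/ln(1+r₁) ≈ 16.03 → 17 more payments.

32 months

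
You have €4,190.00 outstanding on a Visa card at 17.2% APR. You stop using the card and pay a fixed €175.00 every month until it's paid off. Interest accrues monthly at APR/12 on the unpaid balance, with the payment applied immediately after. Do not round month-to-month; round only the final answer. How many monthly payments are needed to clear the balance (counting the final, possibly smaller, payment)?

30 months

Monthly rate r = 17.2%/12 = 1.43333% = 0.0143333.
Recurrence: B ← B·(1+r) − €175.00.
Month 1: interest €60.06; balance after payment €4,075.06.
Month 2: interest €58.41; balance after payment €3,958.47.
Closed form: n = −ln(1 − rB₀/P)/ln(1+r) = −ln(0.65682)/ln(1.01433) ≈ 29.536, so the balance reaches zero during payment 30.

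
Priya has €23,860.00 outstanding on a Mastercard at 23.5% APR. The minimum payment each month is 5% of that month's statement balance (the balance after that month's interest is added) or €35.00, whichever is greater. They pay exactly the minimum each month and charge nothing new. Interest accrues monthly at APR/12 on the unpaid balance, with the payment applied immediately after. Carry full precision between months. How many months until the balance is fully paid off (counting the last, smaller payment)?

Monthly rate r = 23.5%/12 = 1.95833% = 0.0195833.
While 5% of the post-interest balance exceeds €35.00, each month B ← (B·(1+r))·(1 − 0.05), i.e. B shrinks by the factor (1+r)·0.95 = 0.9686.
This holds for months 1–112. Entering month 113 the balance is €669.98; 5% of the post-interest balance is now below €35.00, so the flat €35.00 minimum applies from here.
From month 113 a fixed €35.00 at rate r clears €669.98 in 25 more payments. Total: 112 + 25 = 137 months.

137 months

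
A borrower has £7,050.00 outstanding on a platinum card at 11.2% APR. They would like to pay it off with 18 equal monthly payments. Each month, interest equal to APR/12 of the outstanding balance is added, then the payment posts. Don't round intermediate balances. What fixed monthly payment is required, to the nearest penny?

Monthly rate r = 11.2%/12 = 0.933333% = 0.00933333.
Level-payment amortization: P = B₀·r / (1 − (1+r)^(−n)) = 7050.00·0.00933333 / (1 − 1.00933^(−18)).
Denominator 1 − (1+r)^(−18) = 0.153987246.
P = 65.8 / 0.153987246 ≈ 427.31.

£427.31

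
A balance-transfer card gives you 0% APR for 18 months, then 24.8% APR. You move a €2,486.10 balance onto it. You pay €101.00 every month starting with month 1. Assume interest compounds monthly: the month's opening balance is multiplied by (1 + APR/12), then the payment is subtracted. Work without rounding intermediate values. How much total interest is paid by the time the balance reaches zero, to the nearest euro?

Promo months 1–18 at r₀ = 0%/12 = 0; months 19+ at r₁ = 24.8%/12 = 0.0206667.
After month 18 (no interest yet): B = €2,486.10 − 18·€101.00 = €668.10.
Then at r₁ with €101.00/mo: n₂ = −ln(1 − r₁·B/P)/ln(1+r₁) ≈ 7.19 → 8 more payments.
Total paid = 25·€101.00 + €18.96 = €2,543.96; interest = €2,543.96 − €2,486.10 = €57.86.

€58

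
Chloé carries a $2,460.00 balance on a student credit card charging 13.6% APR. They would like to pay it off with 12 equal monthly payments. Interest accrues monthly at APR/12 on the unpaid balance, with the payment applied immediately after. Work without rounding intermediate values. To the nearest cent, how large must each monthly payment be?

$220.41

Monthly rate r = 13.6%/12 = 1.13333% = 0.0113333.
Level-payment amortization: P = B₀·r / (1 − (1+r)^(−n)) = 2460.00·0.0113333 / (1 − 1.01133^(−12)).
Denominator 1 − (1+r)^(−12) = 0.126489481.
P = 27.88 / 0.126489481 ≈ 220.41.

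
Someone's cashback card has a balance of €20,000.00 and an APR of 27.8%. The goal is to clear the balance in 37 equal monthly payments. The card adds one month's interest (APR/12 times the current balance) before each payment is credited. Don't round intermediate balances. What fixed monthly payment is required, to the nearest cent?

Monthly rate r = 27.8%/12 = 2.31667% = 0.0231667.
Level-payment amortization: P = B₀·r / (1 − (1+r)^(−n)) = 20000.00·0.0231667 / (1 − 1.02317^(−37)).
Denominator 1 − (1+r)^(−37) = 0.571467436.
P = 463.333 / 0.571467436 ≈ 810.78.

€810.78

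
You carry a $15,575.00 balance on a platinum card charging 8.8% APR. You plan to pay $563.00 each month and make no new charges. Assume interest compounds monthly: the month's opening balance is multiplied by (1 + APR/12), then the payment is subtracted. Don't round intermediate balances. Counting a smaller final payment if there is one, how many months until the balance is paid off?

32 months

Monthly rate r = 8.8%/12 = 0.733333% = 0.00733333.
Recurrence: B ← B·(1+r) − $563.00.
Month 1: interest $114.22; balance after payment $15,126.22.
Month 2: interest $110.93; balance after payment $14,674.14.
Closed form: n = −ln(1 − rB₀/P)/ln(1+r) = −ln(0.79713)/ln(1.00733) ≈ 31.032, so the balance reaches zero during payment 32.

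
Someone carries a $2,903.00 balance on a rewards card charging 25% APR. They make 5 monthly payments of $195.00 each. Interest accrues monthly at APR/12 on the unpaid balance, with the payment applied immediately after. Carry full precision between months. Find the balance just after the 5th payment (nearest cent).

$2,201.78

Monthly rate r = 25%/12 = 2.08333% = 0.0208333.
Each month: B ← B·(1+r) − $195.00.
Month 1: interest $60.48; balance after payment $2,768.48.
Month 2: interest $57.68; balance after payment $2,631.16.
Month 3: interest $54.82; balance after payment $2,490.97.
Month 4: interest $51.90; balance after payment $2,347.87.
Month 5: interest $48.91; balance after payment $2,201.78.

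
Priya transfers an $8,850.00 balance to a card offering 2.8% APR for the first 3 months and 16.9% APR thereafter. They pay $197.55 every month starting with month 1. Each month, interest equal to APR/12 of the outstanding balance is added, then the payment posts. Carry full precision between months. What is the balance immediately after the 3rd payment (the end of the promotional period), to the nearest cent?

Promo months 1–3 at r₀ = 2.8%/12 = 0.00233333; months 4+ at r₁ = 16.9%/12 = 0.0140833.
After month 3: iterate B ← B·(1+r₀) − $197.55 for 3 months → $8,318.06.

$8,318.06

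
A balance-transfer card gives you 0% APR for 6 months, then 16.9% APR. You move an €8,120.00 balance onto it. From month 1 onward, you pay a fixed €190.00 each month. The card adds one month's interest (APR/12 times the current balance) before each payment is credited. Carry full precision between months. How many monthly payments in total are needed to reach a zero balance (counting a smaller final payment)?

59 payments

Promo months 1–6 at r₀ = 0%/12 = 0; months 7+ at r₁ = 16.9%/12 = 0.0140833.
After month 6 (no interest yet): B = €8,120.00 − 6·€190.00 = €6,980.00.
Then at r₁ with €190.00/mo: n₂ = −ln(1 − r₁·B/P)/ln(1+r₁) ≈ 52.09 → 53 more payments.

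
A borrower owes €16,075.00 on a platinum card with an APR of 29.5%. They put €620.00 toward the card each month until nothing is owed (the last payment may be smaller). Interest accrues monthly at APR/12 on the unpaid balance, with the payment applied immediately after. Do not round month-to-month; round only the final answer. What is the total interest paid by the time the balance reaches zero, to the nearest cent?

€9,823.20

Monthly rate r = 29.5%/12 = 2.45833% = 0.0245833.
Payoff takes n = ⌈−ln(1 − rB₀/P)/ln(1+r)⌉ = ⌈41.769⌉ = 42 payments; the last is €478.20.
Total paid = 41·€620.00 + €478.20 = €25,898.20.
Total interest = total paid − principal = €25,898.20 − €16,075.00 = €9,823.20.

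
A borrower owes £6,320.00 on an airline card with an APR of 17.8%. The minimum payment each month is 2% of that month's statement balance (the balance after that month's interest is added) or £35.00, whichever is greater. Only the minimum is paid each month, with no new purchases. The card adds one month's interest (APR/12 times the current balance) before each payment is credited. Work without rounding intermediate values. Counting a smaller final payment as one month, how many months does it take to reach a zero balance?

Monthly rate r = 17.8%/12 = 1.48333% = 0.0148333.
While 2% of the post-interest balance exceeds £35.00, each month B ← (B·(1+r))·(1 − 0.02), i.e. B shrinks by the factor (1+r)·0.98 = 0.99454.
This holds for months 1–238. Entering month 239 the balance is £1,715.80; 2% of the post-interest balance is now below £35.00, so the flat £35.00 minimum applies from here.
From month 239 a fixed £35.00 at rate r clears £1,715.80 in 89 more payments. Total: 238 + 89 = 327 months.

327 months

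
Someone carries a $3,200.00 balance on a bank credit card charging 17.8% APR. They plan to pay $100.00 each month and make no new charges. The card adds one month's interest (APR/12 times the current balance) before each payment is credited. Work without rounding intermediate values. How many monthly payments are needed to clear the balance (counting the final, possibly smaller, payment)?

Monthly rate r = 17.8%/12 = 1.48333% = 0.0148333.
Recurrence: B ← B·(1+r) − $100.00.
Month 1: interest $47.47; balance after payment $3,147.47.
Month 2: interest $46.69; balance after payment $3,094.15.
Closed form: n = −ln(1 − rB₀/P)/ln(1+r) = −ln(0.52533)/ln(1.01483) ≈ 43.718, so the balance reaches zero during payment 44.

44 months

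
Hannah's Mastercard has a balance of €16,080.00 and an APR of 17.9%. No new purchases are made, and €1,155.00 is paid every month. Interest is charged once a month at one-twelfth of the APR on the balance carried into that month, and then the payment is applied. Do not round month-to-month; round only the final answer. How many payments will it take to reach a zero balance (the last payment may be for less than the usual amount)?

Monthly rate r = 17.9%/12 = 1.49167% = 0.0149167.
Recurrence: B ← B·(1+r) − €1,155.00.
Month 1: interest €239.86; balance after payment €15,164.86.
Month 2: interest €226.21; balance after payment €14,236.07.
Closed form: n = −ln(1 − rB₀/P)/ln(1+r) = −ln(0.79233)/ln(1.01492) ≈ 15.721, so the balance reaches zero during payment 16.

16 months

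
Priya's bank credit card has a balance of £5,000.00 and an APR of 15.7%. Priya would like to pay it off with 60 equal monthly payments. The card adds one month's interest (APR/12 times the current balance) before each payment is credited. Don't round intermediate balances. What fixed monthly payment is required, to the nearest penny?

£120.79

Monthly rate r = 15.7%/12 = 1.30833% = 0.0130833.
Level-payment amortization: P = B₀·r / (1 − (1+r)^(−n)) = 5000.00·0.0130833 / (1 − 1.01308^(−60)).
Denominator 1 − (1+r)^(−60) = 0.541552339.
P = 65.4167 / 0.541552339 ≈ 120.79.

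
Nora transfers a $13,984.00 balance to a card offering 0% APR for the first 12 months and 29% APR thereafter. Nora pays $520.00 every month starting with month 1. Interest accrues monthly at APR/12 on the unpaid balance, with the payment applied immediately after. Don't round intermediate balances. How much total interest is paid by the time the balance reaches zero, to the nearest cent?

Promo months 1–12 at r₀ = 0%/12 = 0; months 13+ at r₁ = 29%/12 = 0.0241667.
After month 12 (no interest yet): B = $13,984.00 − 12·$520.00 = $7,744.00.
Then at r₁ with $520.00/mo: n₂ = −ln(1 − r₁·B/P)/ln(1+r₁) ≈ 18.68 → 19 more payments.
Total paid = 30·$520.00 + $356.29 = $15,956.29; interest = $15,956.29 − $13,984.00 = $1,972.29.

$1,972.29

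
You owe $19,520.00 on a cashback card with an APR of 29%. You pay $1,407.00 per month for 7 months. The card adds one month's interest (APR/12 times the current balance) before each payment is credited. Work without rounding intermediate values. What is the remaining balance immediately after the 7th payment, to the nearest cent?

Monthly rate r = 29%/12 = 2.41667% = 0.0241667.
Each month: B ← B·(1+r) − $1,407.00.
Month 1: interest $471.73; balance after payment $18,584.73.
Month 2: interest $449.13; balance after payment $17,626.86.
Month 3: interest $425.98; balance after payment $16,645.85.
Month 4: interest $402.27; balance after payment $15,641.12.
Month 5: interest $377.99; balance after payment $14,612.12.
Month 6: interest $353.13; balance after payment $13,558.24.
Month 7: interest $327.66; balance after payment $12,478.90.

$12,478.90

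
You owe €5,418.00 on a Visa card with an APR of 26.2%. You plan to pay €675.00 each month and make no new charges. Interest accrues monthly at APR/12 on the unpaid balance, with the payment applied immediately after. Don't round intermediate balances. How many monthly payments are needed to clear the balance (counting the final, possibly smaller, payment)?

Monthly rate r = 26.2%/12 = 2.18333% = 0.0218333.
Recurrence: B ← B·(1+r) − €675.00.
Month 1: interest €118.29; balance after payment €4,861.29.
Month 2: interest €106.14; balance after payment €4,292.43.
Closed form: n = −ln(1 − rB₀/P)/ln(1+r) = −ln(0.82475)/ln(1.02183) ≈ 8.921, so the balance reaches zero during payment 9.

9 payments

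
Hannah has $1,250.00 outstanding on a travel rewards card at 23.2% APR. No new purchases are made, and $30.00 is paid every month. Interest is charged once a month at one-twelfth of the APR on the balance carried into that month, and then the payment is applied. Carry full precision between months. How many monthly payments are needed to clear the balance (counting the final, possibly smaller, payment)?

86 months

Monthly rate r = 23.2%/12 = 1.93333% = 0.0193333.
Recurrence: B ← B·(1+r) − $30.00.
Month 1: interest $24.17; balance after payment $1,244.17.
Month 2: interest $24.05; balance after payment $1,238.22.
Closed form: n = −ln(1 − rB₀/P)/ln(1+r) = −ln(0.19444)/ln(1.01933) ≈ 85.520, so the balance reaches zero during payment 86.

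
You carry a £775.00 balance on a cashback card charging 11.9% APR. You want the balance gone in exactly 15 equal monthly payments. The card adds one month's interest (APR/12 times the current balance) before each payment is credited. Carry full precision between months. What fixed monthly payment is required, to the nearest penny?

Monthly rate r = 11.9%/12 = 0.991667% = 0.00991667.
Level-payment amortization: P = B₀·r / (1 − (1+r)^(−n)) = 775.00·0.00991667 / (1 − 1.00992^(−15)).
Denominator 1 − (1+r)^(−15) = 0.137583795.
P = 7.68542 / 0.137583795 ≈ 55.86.

£55.86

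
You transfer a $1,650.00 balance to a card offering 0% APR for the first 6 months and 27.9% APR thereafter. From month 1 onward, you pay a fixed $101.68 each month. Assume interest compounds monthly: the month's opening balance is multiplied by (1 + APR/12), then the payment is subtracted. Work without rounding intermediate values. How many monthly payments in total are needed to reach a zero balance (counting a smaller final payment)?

18 months

Promo months 1–6 at r₀ = 0%/12 = 0; months 7+ at r₁ = 27.9%/12 = 0.02325.
After month 6 (no interest yet): B = $1,650.00 − 6·$101.68 = $1,039.92.
Then at r₁ with $101.68/mo: n₂ = −ln(1 − r₁·B/P)/ln(1+r₁) ≈ 11.81 → 12 more payments.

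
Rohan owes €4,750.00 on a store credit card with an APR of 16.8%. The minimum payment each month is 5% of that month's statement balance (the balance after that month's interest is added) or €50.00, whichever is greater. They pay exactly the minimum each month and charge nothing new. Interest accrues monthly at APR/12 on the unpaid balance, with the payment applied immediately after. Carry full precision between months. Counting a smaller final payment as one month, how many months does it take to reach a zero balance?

Monthly rate r = 16.8%/12 = 1.4% = 0.014.
While 5% of the post-interest balance exceeds €50.00, each month B ← (B·(1+r))·(1 − 0.05), i.e. B shrinks by the factor (1+r)·0.95 = 0.9633.
This holds for months 1–43. Entering month 44 the balance is €951.57; 5% of the post-interest balance is now below €50.00, so the flat €50.00 minimum applies from here.
From month 44 a fixed €50.00 at rate r clears €951.57 in 23 more payments. Total: 43 + 23 = 66 months.

66 months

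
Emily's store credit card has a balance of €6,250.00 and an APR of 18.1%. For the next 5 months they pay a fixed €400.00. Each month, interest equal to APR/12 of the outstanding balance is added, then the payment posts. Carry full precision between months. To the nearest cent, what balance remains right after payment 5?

Monthly rate r = 18.1%/12 = 1.50833% = 0.0150833.
Each month: B ← B·(1+r) − €400.00.
Month 1: interest €94.27; balance after payment €5,944.27.
Month 2: interest €89.66; balance after payment €5,633.93.
Month 3: interest €84.98; balance after payment €5,318.91.
Month 4: interest €80.23; balance after payment €4,999.14.
Month 5: interest €75.40; balance after payment €4,674.54.

€4,674.54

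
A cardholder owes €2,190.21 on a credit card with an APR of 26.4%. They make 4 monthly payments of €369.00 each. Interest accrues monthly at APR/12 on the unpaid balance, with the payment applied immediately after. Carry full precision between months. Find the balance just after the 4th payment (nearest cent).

Monthly rate r = 26.4%/12 = 2.2% = 0.022.
Each month: B ← B·(1+r) − €369.00.
Month 1: interest €48.18; balance after payment €1,869.39.
Month 2: interest €41.13; balance after payment €1,541.52.
Month 3: interest €33.91; balance after payment €1,206.43.
Month 4: interest €26.54; balance after payment €863.98.

€863.98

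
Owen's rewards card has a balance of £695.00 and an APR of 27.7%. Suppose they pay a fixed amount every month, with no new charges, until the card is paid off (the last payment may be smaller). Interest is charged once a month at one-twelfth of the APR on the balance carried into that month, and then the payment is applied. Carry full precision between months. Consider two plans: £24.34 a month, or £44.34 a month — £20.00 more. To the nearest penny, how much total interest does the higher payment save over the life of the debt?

Monthly rate r = 27.7%/12 = 2.30833% = 0.0230833.
At £24.34/mo: n = ⌈−ln(1 − rB₀/P)/ln(1+r)⌉ = 48 payments (last £3.91); total interest = total paid − £695.00 = £452.89.
At £44.34/mo: 20 payments (last £30.28); total interest £177.74.
Interest saved = £452.89 − £177.74 = £275.15.

£275.15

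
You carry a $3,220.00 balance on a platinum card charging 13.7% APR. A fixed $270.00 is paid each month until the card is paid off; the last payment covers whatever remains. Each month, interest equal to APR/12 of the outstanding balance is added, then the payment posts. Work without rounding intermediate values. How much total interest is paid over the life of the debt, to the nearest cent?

Monthly rate r = 13.7%/12 = 1.14167% = 0.0114167.
Payoff takes n = ⌈−ln(1 − rB₀/P)/ln(1+r)⌉ = ⌈12.893⌉ = 13 payments; the last is $241.26.
Total paid = 12·$270.00 + $241.26 = $3,481.26.
Total interest = total paid − principal = $3,481.26 − $3,220.00 = $261.26.

$261.26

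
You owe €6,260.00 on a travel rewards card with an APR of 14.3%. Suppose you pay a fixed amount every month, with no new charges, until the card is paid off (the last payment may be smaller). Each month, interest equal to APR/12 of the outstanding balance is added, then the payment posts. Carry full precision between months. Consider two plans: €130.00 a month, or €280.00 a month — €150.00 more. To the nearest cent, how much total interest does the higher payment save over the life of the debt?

Monthly rate r = 14.3%/12 = 1.19167% = 0.0119167.
At €130.00/mo: n = ⌈−ln(1 − rB₀/P)/ln(1+r)⌉ = 72 payments (last €129.96); total interest = total paid − €6,260.00 = €3,099.96.
At €280.00/mo: 27 payments (last €43.24); total interest €1,063.24.
Interest saved = €3,099.96 − €1,063.24 = €2,036.72.

€2,036.72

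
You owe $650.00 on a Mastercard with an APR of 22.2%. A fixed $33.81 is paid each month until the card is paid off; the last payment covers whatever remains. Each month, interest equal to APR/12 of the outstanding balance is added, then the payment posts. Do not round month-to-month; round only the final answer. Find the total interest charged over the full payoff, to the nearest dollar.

Monthly rate r = 22.2%/12 = 1.85% = 0.0185.
Payoff takes n = ⌈−ln(1 − rB₀/P)/ln(1+r)⌉ = ⌈23.978⌉ = 24 payments; the last is $33.06.
Total paid = 23·$33.81 + $33.06 = $810.69.
Total interest = total paid − principal = $810.69 − $650.00 = $160.69.

$161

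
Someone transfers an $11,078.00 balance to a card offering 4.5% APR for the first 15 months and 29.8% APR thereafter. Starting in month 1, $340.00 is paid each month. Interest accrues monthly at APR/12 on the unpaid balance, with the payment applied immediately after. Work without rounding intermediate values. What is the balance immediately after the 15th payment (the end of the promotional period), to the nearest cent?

Promo months 1–15 at r₀ = 4.5%/12 = 0.00375; months 16+ at r₁ = 29.8%/12 = 0.0248333.
After month 15: iterate B ← B·(1+r₀) − $340.00 for 15 months → $6,481.69.

$6,481.69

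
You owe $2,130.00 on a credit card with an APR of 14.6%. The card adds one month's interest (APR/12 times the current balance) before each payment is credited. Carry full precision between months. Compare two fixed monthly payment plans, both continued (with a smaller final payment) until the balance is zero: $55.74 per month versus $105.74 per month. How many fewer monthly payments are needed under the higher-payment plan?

Monthly rate r = 14.6%/12 = 1.21667% = 0.0121667.
At $55.74/mo: n = ⌈−ln(1 − rB₀/P)/ln(1+r)⌉ = 52 payments (last $39.69); total interest = total paid − $2,130.00 = $752.43.
At $105.74/mo: 24 payments (last $26.37); total interest $328.39.
Payments saved = 52 − 24 = 28.

28 fewer payments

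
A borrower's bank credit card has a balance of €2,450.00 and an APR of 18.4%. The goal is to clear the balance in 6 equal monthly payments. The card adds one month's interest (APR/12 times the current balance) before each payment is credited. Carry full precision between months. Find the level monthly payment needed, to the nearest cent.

€430.53

Monthly rate r = 18.4%/12 = 1.53333% = 0.0153333.
Level-payment amortization: P = B₀·r / (1 − (1+r)^(−n)) = 2450.00·0.0153333 / (1 − 1.01533^(−6)).
Denominator 1 − (1+r)^(−6) = 0.0872577916.
P = 37.5667 / 0.0872577916 ≈ 430.53.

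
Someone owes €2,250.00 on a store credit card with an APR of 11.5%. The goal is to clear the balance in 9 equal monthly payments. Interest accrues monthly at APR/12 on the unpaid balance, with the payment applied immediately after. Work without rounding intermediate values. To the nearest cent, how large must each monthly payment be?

Monthly rate r = 11.5%/12 = 0.958333% = 0.00958333.
Level-payment amortization: P = B₀·r / (1 − (1+r)^(−n)) = 2250.00·0.00958333 / (1 − 1.00958^(−9)).
Denominator 1 − (1+r)^(−9) = 0.0822583365.
P = 21.5625 / 0.0822583365 ≈ 262.13.

€262.13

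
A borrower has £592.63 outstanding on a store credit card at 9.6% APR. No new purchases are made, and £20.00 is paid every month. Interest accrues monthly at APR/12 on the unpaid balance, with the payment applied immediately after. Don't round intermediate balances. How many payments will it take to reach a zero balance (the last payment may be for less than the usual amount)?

Monthly rate r = 9.6%/12 = 0.8% = 0.008.
Recurrence: B ← B·(1+r) − £20.00.
Month 1: interest £4.74; balance after payment £577.37.
Month 2: interest £4.62; balance after payment £561.99.
Closed form: n = −ln(1 − rB₀/P)/ln(1+r) = −ln(0.76295)/ln(1.008) ≈ 33.956, so the balance reaches zero during payment 34.

34 months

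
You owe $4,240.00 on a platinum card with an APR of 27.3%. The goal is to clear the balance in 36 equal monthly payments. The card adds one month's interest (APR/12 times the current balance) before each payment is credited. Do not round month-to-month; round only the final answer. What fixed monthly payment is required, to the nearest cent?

$173.78

Monthly rate r = 27.3%/12 = 2.275% = 0.02275.
Level-payment amortization: P = B₀·r / (1 − (1+r)^(−n)) = 4240.00·0.02275 / (1 − 1.02275^(−36)).
Denominator 1 − (1+r)^(−36) = 0.555063099.
P = 96.46 / 0.555063099 ≈ 173.78.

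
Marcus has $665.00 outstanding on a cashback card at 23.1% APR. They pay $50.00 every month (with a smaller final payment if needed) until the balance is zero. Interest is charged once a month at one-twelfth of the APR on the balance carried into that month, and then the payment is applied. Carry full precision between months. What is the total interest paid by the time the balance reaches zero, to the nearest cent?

Monthly rate r = 23.1%/12 = 1.925% = 0.01925.
Payoff takes n = ⌈−ln(1 − rB₀/P)/ln(1+r)⌉ = ⌈15.511⌉ = 16 payments; the last is $25.67.
Total paid = 15·$50.00 + $25.67 = $775.67.
Total interest = total paid − principal = $775.67 − $665.00 = $110.67.

$110.67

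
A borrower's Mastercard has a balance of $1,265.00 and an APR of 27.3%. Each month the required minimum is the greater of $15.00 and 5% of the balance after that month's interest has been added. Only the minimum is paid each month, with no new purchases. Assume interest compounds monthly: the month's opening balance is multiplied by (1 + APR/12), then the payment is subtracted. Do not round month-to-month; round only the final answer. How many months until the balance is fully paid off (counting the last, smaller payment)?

Monthly rate r = 27.3%/12 = 2.275% = 0.02275.
While 5% of the post-interest balance exceeds $15.00, each month B ← (B·(1+r))·(1 − 0.05), i.e. B shrinks by the factor (1+r)·0.95 = 0.97161.
This holds for months 1–51. Entering month 52 the balance is $291.23; 5% of the post-interest balance is now below $15.00, so the flat $15.00 minimum applies from here.
From month 52 a fixed $15.00 at rate r clears $291.23 in 26 more payments. Total: 51 + 26 = 77 months.

77 months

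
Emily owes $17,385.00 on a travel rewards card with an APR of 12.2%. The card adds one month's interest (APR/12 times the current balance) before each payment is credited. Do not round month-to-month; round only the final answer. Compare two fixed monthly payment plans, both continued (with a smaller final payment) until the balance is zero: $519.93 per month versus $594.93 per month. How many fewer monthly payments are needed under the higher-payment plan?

Monthly rate r = 12.2%/12 = 1.01667% = 0.0101667.
At $519.93/mo: n = ⌈−ln(1 − rB₀/P)/ln(1+r)⌉ = 42 payments (last $36.31); total interest = total paid − $17,385.00 = $3,968.44.
At $594.93/mo: 35 payments (last $506.45); total interest $3,349.07.
Payments saved = 42 − 35 = 7.

7 fewer payments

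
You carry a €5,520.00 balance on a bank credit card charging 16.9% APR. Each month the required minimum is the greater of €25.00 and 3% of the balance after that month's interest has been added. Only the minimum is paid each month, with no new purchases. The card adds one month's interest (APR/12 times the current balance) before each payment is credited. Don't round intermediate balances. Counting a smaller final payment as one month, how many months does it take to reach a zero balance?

161 months

Monthly rate r = 16.9%/12 = 1.40833% = 0.0140833.
While 3% of the post-interest balance exceeds €25.00, each month B ← (B·(1+r))·(1 − 0.03), i.e. B shrinks by the factor (1+r)·0.97 = 0.98366.
This holds for months 1–116. Entering month 117 the balance is €816.59; 3% of the post-interest balance is now below €25.00, so the flat €25.00 minimum applies from here.
From month 117 a fixed €25.00 at rate r clears €816.59 in 45 more payments. Total: 116 + 45 = 161 months.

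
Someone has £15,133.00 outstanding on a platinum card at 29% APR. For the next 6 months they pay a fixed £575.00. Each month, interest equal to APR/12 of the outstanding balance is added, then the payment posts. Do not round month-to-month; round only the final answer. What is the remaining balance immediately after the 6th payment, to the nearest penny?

Monthly rate r = 29%/12 = 2.41667% = 0.0241667.
Each month: B ← B·(1+r) − £575.00.
Month 1: interest £365.71; balance after payment £14,923.71.
Month 2: interest £360.66; balance after payment £14,709.37.
Month 3: interest £355.48; balance after payment £14,489.85.
Month 4: interest £350.17; balance after payment £14,265.02.
Month 5: interest £344.74; balance after payment £14,034.76.
Month 6: interest £339.17; balance after payment £13,798.93.

£13,798.93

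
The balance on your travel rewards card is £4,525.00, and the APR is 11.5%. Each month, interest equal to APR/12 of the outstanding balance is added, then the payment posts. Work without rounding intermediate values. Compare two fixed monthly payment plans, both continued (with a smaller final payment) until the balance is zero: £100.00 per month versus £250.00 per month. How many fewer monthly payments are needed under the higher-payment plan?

Monthly rate r = 11.5%/12 = 0.958333% = 0.00958333.
At £100.00/mo: n = ⌈−ln(1 − rB₀/P)/ln(1+r)⌉ = 60 payments (last £61.04); total interest = total paid − £4,525.00 = £1,436.04.
At £250.00/mo: 20 payments (last £243.50); total interest £468.50.
Payments saved = 60 − 20 = 40.

40 fewer payments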